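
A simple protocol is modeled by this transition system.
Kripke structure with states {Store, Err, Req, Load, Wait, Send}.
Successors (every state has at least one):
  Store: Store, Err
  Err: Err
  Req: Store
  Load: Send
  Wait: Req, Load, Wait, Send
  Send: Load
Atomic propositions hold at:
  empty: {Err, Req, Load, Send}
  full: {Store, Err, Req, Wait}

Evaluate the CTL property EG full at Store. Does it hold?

EG full: greatest fixpoint, start Z0 = {Store, Err, Req, Wait}, keep only states in Sat with some successor in Z. Already a fixed point.
Sat(EG full) = {Store, Err, Req, Wait}
Store ∈ Sat(EG full) = {Store, Err, Req, Wait}, so the formula holds at Store.

Yes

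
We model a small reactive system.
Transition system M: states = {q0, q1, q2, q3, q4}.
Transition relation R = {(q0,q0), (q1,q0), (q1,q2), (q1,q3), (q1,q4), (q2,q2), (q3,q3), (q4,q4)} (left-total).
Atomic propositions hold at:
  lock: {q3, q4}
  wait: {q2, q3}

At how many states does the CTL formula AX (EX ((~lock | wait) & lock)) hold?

Sat(~lock) = {q0, q1, q2}
Sat(~lock | wait) = {q0, q1, q2, q3}
Sat((~lock | wait) & lock) = {q3}
Sat(EX ((~lock | wait) & lock)) = {s : some successor in {q3}} = {q1, q3}
Sat(AX (EX ((~lock | wait) & lock))) = {s : every successor in {q1, q3}} = {q3}
|Sat(AX (EX ((~lock | wait) & lock)))| = |{q3}| = 1.

1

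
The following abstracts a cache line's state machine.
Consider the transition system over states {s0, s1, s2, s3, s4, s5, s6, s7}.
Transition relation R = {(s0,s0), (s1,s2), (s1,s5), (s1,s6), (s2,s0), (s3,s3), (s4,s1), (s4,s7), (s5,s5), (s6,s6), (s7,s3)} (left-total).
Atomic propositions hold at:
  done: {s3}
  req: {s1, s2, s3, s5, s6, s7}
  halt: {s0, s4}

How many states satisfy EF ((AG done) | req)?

7

AG done: greatest fixpoint, start Z0 = {s3}, keep only states in Sat with every successor in Z. Already a fixed point.
Sat(AG done) = {s3}
Sat((AG done) | req) = {s1, s2, s3, s5, s6, s7}
EF ((AG done) | req): least fixpoint, start Z0 = {s1, s2, s3, s5, s6, s7}, add states with some successor in Z. Z1 = {s1, s2, s3, s4, s5, s6, s7}; fixed.
Sat(EF ((AG done) | req)) = {s1, s2, s3, s4, s5, s6, s7}
|Sat(EF ((AG done) | req))| = |{s1, s2, s3, s4, s5, s6, s7}| = 7.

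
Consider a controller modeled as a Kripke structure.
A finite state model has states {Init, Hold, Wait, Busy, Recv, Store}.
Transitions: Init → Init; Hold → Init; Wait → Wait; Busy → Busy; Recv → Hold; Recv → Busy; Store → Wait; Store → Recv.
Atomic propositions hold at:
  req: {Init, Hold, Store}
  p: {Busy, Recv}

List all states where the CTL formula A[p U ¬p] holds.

{Init, Hold, Wait, Store}

Sat(¬p) = {Init, Hold, Wait, Store}
A[p U ¬p]: least fixpoint, start Z0 = Sat(¬p) = {Init, Hold, Wait, Store}, add states in Sat(p) with every successor in Z. Already a fixed point.
Sat(A[p U ¬p]) = {Init, Hold, Wait, Store}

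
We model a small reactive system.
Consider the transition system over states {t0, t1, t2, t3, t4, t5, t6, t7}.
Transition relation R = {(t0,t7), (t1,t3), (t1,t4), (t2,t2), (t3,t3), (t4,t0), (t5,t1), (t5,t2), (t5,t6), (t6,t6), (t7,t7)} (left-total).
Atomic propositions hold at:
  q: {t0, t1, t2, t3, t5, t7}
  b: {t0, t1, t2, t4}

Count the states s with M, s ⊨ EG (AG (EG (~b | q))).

5

Sat(~b) = {t3, t5, t6, t7}
Sat(~b | q) = {t0, t1, t2, t3, t5, t6, t7}
EG (~b | q): greatest fixpoint, start Z0 = {t0, t1, t2, t3, t5, t6, t7}, keep only states in Sat with some successor in Z. Already a fixed point.
Sat(EG (~b | q)) = {t0, t1, t2, t3, t5, t6, t7}
AG (EG (~b | q)): greatest fixpoint, start Z0 = {t0, t1, t2, t3, t5, t6, t7}, keep only states in Sat with every successor in Z. Z1 = {t0, t2, t3, t5, t6, t7}; Z2 = {t0, t2, t3, t6, t7}; fixed.
Sat(AG (EG (~b | q))) = {t0, t2, t3, t6, t7}
EG (AG (EG (~b | q))): greatest fixpoint, start Z0 = {t0, t2, t3, t6, t7}, keep only states in Sat with some successor in Z. Already a fixed point.
Sat(EG (AG (EG (~b | q)))) = {t0, t2, t3, t6, t7}
|Sat(EG (AG (EG (~b | q))))| = |{t0, t2, t3, t6, t7}| = 5.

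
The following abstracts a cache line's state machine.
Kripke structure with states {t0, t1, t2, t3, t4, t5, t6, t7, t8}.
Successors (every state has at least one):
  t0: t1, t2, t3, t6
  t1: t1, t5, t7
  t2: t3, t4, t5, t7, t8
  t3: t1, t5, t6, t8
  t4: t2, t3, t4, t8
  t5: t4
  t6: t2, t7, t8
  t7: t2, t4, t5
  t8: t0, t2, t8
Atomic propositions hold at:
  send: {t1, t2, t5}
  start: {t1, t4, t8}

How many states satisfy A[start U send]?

A[start U send]: least fixpoint, start Z0 = Sat(send) = {t1, t2, t5}, add states in Sat(start) with every successor in Z. Already a fixed point.
Sat(A[start U send]) = {t1, t2, t5}
|Sat(A[start U send])| = |{t1, t2, t5}| = 3.

3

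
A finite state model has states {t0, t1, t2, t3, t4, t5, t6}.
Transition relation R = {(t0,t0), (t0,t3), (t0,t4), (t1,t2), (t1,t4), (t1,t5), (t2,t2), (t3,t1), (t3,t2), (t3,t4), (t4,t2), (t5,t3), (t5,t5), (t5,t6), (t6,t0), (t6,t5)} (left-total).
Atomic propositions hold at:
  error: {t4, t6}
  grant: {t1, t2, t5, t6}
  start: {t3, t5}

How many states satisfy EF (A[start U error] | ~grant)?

A[start U error]: least fixpoint, start Z0 = Sat(error) = {t4, t6}, add states in Sat(start) with every successor in Z. Already a fixed point.
Sat(A[start U error]) = {t4, t6}
Sat(~grant) = {t0, t3, t4}
Sat(A[start U error] | ~grant) = {t0, t3, t4, t6}
EF (A[start U error] | ~grant): least fixpoint, start Z0 = {t0, t3, t4, t6}, add states with some successor in Z. Z1 = {t0, t1, t3, t4, t5, t6}; fixed.
Sat(EF (A[start U error] | ~grant)) = {t0, t1, t3, t4, t5, t6}
|Sat(EF (A[start U error] | ~grant))| = |{t0, t1, t3, t4, t5, t6}| = 6.

6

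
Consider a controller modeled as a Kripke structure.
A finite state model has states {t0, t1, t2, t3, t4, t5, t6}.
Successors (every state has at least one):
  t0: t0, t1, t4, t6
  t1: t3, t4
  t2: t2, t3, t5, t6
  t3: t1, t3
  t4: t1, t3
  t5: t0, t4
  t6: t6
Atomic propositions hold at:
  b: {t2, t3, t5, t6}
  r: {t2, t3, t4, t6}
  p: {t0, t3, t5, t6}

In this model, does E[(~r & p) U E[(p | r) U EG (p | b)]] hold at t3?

Yes

Sat(~r) = {t0, t1, t5}
Sat(~r & p) = {t0, t5}
Sat(p | r) = {t0, t2, t3, t4, t5, t6}
Sat(p | b) = {t0, t2, t3, t5, t6}
EG (p | b): greatest fixpoint, start Z0 = {t0, t2, t3, t5, t6}, keep only states in Sat with some successor in Z. Already a fixed point.
Sat(EG (p | b)) = {t0, t2, t3, t5, t6}
E[(p | r) U EG (p | b)]: least fixpoint, start Z0 = Sat(EG (p | b)) = {t0, t2, t3, t5, t6}, add states in Sat(p | r) with some successor in Z. Z1 = {t0, t2, t3, t4, t5, t6}; fixed.
Sat(E[(p | r) U EG (p | b)]) = {t0, t2, t3, t4, t5, t6}
E[(~r & p) U E[(p | r) U EG (p | b)]]: least fixpoint, start Z0 = Sat(E[(p | r) U EG (p | b)]) = {t0, t2, t3, t4, t5, t6}, add states in Sat(~r & p) with some successor in Z. Already a fixed point.
Sat(E[(~r & p) U E[(p | r) U EG (p | b)]]) = {t0, t2, t3, t4, t5, t6}
t3 ∈ Sat(E[(~r & p) U E[(p | r) U EG (p | b)]]) = {t0, t2, t3, t4, t5, t6}, so the formula holds at t3.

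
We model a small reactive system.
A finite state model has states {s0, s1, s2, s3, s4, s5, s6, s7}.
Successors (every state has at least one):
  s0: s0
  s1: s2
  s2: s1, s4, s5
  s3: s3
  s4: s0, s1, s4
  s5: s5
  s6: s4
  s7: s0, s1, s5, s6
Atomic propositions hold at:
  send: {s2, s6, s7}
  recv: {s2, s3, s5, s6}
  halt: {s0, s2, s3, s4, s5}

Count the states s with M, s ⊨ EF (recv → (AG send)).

6

AG send: greatest fixpoint, start Z0 = {s2, s6, s7}, keep only states in Sat with every successor in Z. Z1 = ∅; fixed.
Sat(AG send) = ∅
Sat(recv → (AG send)) = {s0, s1, s4, s7}
EF (recv → (AG send)): least fixpoint, start Z0 = {s0, s1, s4, s7}, add states with some successor in Z. Z1 = {s0, s1, s2, s4, s6, s7}; fixed.
Sat(EF (recv → (AG send))) = {s0, s1, s2, s4, s6, s7}
|Sat(EF (recv → (AG send)))| = |{s0, s1, s2, s4, s6, s7}| = 6.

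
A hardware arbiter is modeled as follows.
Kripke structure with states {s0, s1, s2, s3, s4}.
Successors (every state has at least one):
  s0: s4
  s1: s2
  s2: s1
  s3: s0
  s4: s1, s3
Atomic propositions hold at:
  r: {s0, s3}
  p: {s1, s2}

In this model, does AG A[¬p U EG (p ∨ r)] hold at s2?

Sat(¬p) = {s0, s3, s4}
Sat(p ∨ r) = {s0, s1, s2, s3}
EG (p ∨ r): greatest fixpoint, start Z0 = {s0, s1, s2, s3}, keep only states in Sat with some successor in Z. Z1 = {s1, s2, s3}; Z2 = {s1, s2}; fixed.
Sat(EG (p ∨ r)) = {s1, s2}
A[¬p U EG (p ∨ r)]: least fixpoint, start Z0 = Sat(EG (p ∨ r)) = {s1, s2}, add states in Sat(¬p) with every successor in Z. Already a fixed point.
Sat(A[¬p U EG (p ∨ r)]) = {s1, s2}
AG A[¬p U EG (p ∨ r)]: greatest fixpoint, start Z0 = {s1, s2}, keep only states in Sat with every successor in Z. Already a fixed point.
Sat(AG A[¬p U EG (p ∨ r)]) = {s1, s2}
s2 ∈ Sat(AG A[¬p U EG (p ∨ r)]) = {s1, s2}, so the formula holds at s2.

Yes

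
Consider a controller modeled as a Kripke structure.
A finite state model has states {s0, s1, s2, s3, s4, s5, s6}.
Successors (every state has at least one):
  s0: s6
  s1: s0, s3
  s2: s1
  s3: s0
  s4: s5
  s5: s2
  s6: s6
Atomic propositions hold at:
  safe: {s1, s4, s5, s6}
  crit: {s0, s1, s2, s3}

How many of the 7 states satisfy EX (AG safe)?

2

AG safe: greatest fixpoint, start Z0 = {s1, s4, s5, s6}, keep only states in Sat with every successor in Z. Z1 = {s4, s6}; Z2 = {s6}; fixed.
Sat(AG safe) = {s6}
Sat(EX (AG safe)) = {s : some successor in {s6}} = {s0, s6}
|Sat(EX (AG safe))| = |{s0, s6}| = 2.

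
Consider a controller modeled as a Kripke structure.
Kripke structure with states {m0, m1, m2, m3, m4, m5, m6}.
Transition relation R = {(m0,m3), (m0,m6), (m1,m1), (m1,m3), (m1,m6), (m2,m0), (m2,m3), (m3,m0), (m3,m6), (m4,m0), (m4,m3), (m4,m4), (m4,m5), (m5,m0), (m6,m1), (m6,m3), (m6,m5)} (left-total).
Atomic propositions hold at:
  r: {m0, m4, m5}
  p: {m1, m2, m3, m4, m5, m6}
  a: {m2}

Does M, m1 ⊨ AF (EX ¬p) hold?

Sat(¬p) = {m0}
Sat(EX ¬p) = {s : some successor in {m0}} = {m2, m3, m4, m5}
AF (EX ¬p): least fixpoint, start Z0 = {m2, m3, m4, m5}, add states with every successor in Z. Already a fixed point.
Sat(AF (EX ¬p)) = {m2, m3, m4, m5}
m1 ∉ Sat(AF (EX ¬p)) = {m2, m3, m4, m5}, so the formula does not hold at m1.

No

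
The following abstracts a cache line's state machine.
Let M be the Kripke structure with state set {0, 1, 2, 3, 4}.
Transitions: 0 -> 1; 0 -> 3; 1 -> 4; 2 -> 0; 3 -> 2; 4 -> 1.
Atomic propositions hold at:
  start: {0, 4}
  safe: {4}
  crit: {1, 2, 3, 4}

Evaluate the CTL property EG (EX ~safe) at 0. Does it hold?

Sat(~safe) = {0, 1, 2, 3}
Sat(EX ~safe) = {s : some successor in {0, 1, 2, 3}} = {0, 2, 3, 4}
EG (EX ~safe): greatest fixpoint, start Z0 = {0, 2, 3, 4}, keep only states in Sat with some successor in Z. Z1 = {0, 2, 3}; fixed.
Sat(EG (EX ~safe)) = {0, 2, 3}
0 ∈ Sat(EG (EX ~safe)) = {0, 2, 3}, so the formula holds at 0.

Yes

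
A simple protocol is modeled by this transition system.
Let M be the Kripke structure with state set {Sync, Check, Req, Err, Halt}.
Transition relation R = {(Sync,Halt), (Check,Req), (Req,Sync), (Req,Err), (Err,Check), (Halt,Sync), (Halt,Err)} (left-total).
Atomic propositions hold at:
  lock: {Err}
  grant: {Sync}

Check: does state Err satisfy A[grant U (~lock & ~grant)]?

No

Sat(~lock) = {Sync, Check, Req, Halt}
Sat(~grant) = {Check, Req, Err, Halt}
Sat(~lock & ~grant) = {Check, Req, Halt}
A[grant U (~lock & ~grant)]: least fixpoint, start Z0 = Sat((~lock & ~grant)) = {Check, Req, Halt}, add states in Sat(grant) with every successor in Z. Z1 = {Sync, Check, Req, Halt}; fixed.
Sat(A[grant U (~lock & ~grant)]) = {Sync, Check, Req, Halt}
Err ∉ Sat(A[grant U (~lock & ~grant)]) = {Sync, Check, Req, Halt}, so the formula does not hold at Err.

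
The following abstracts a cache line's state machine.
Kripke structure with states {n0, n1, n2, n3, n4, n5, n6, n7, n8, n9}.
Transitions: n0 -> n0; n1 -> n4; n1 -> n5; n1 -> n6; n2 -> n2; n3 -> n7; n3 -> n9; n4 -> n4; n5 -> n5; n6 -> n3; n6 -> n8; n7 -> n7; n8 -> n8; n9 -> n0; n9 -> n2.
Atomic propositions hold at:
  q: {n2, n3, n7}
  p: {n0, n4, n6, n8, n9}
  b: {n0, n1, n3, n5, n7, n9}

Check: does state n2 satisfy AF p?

No

AF p: least fixpoint, start Z0 = {n0, n4, n6, n8, n9}, add states with every successor in Z. Already a fixed point.
Sat(AF p) = {n0, n4, n6, n8, n9}
n2 ∉ Sat(AF p) = {n0, n4, n6, n8, n9}, so the formula does not hold at n2.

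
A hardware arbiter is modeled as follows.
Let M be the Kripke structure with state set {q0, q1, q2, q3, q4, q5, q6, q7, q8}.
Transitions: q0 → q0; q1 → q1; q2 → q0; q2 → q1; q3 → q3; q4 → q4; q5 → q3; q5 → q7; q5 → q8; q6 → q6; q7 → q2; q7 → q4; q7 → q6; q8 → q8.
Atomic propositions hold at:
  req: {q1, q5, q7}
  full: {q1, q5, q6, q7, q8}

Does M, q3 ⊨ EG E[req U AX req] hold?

No

Sat(AX req) = {s : every successor in {q1, q5, q7}} = {q1}
E[req U AX req]: least fixpoint, start Z0 = Sat(AX req) = {q1}, add states in Sat(req) with some successor in Z. Already a fixed point.
Sat(E[req U AX req]) = {q1}
EG E[req U AX req]: greatest fixpoint, start Z0 = {q1}, keep only states in Sat with some successor in Z. Already a fixed point.
Sat(EG E[req U AX req]) = {q1}
q3 ∉ Sat(EG E[req U AX req]) = {q1}, so the formula does not hold at q3.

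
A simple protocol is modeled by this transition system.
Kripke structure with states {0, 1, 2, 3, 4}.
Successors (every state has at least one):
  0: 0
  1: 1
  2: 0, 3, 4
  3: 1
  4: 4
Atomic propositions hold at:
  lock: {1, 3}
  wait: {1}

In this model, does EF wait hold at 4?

No

EF wait: least fixpoint, start Z0 = {1}, add states with some successor in Z. Z1 = {1, 3}; Z2 = {1, 2, 3}; fixed.
Sat(EF wait) = {1, 2, 3}
4 ∉ Sat(EF wait) = {1, 2, 3}, so the formula does not hold at 4.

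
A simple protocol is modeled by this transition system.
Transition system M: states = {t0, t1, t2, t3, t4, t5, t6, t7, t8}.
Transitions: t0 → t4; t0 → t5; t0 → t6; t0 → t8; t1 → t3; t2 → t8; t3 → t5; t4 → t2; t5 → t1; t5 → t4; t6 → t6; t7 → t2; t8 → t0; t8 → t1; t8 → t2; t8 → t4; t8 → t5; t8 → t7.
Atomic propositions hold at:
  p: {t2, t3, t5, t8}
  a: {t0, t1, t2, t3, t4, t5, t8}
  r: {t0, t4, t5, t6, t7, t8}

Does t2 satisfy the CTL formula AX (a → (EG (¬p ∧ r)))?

No

Sat(¬p) = {t0, t1, t4, t6, t7}
Sat(¬p ∧ r) = {t0, t4, t6, t7}
EG (¬p ∧ r): greatest fixpoint, start Z0 = {t0, t4, t6, t7}, keep only states in Sat with some successor in Z. Z1 = {t0, t6}; fixed.
Sat(EG (¬p ∧ r)) = {t0, t6}
Sat(a → (EG (¬p ∧ r))) = {t0, t6, t7}
Sat(AX (a → (EG (¬p ∧ r)))) = {s : every successor in {t0, t6, t7}} = {t6}
t2 ∉ Sat(AX (a → (EG (¬p ∧ r)))) = {t6}, so the formula does not hold at t2.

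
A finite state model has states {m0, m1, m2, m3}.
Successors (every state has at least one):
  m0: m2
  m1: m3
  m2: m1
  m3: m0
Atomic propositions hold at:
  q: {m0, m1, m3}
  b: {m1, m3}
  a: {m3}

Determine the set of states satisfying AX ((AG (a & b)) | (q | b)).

{m1, m2, m3}

Sat(a & b) = {m3}
AG (a & b): greatest fixpoint, start Z0 = {m3}, keep only states in Sat with every successor in Z. Z1 = ∅; fixed.
Sat(AG (a & b)) = ∅
Sat(q | b) = {m0, m1, m3}
Sat((AG (a & b)) | (q | b)) = {m0, m1, m3}
Sat(AX ((AG (a & b)) | (q | b))) = {s : every successor in {m0, m1, m3}} = {m1, m2, m3}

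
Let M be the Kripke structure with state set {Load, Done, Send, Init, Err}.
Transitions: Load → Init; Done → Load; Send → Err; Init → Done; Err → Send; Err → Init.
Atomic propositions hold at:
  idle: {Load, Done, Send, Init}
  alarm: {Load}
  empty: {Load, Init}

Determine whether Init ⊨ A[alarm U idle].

Yes

A[alarm U idle]: least fixpoint, start Z0 = Sat(idle) = {Load, Done, Send, Init}, add states in Sat(alarm) with every successor in Z. Already a fixed point.
Sat(A[alarm U idle]) = {Load, Done, Send, Init}
Init ∈ Sat(A[alarm U idle]) = {Load, Done, Send, Init}, so the formula holds at Init.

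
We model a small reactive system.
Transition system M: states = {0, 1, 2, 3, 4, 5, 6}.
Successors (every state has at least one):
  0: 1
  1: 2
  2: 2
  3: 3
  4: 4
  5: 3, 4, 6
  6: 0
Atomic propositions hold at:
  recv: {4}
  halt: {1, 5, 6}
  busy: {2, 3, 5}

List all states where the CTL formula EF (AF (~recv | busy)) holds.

{0, 1, 2, 3, 5, 6}

Sat(~recv) = {0, 1, 2, 3, 5, 6}
Sat(~recv | busy) = {0, 1, 2, 3, 5, 6}
AF (~recv | busy): least fixpoint, start Z0 = {0, 1, 2, 3, 5, 6}, add states with every successor in Z. Already a fixed point.
Sat(AF (~recv | busy)) = {0, 1, 2, 3, 5, 6}
EF (AF (~recv | busy)): least fixpoint, start Z0 = {0, 1, 2, 3, 5, 6}, add states with some successor in Z. Already a fixed point.
Sat(EF (AF (~recv | busy))) = {0, 1, 2, 3, 5, 6}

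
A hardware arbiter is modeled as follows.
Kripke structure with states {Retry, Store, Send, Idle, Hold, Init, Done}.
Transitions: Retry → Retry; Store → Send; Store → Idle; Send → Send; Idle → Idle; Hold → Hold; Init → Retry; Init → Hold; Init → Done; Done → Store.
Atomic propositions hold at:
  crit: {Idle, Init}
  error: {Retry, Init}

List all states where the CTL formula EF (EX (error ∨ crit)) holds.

Sat(error ∨ crit) = {Retry, Idle, Init}
Sat(EX (error ∨ crit)) = {s : some successor in {Retry, Idle, Init}} = {Retry, Store, Idle, Init}
EF (EX (error ∨ crit)): least fixpoint, start Z0 = {Retry, Store, Idle, Init}, add states with some successor in Z. Z1 = {Retry, Store, Idle, Init, Done}; fixed.
Sat(EF (EX (error ∨ crit))) = {Retry, Store, Idle, Init, Done}

{Retry, Store, Idle, Init, Done}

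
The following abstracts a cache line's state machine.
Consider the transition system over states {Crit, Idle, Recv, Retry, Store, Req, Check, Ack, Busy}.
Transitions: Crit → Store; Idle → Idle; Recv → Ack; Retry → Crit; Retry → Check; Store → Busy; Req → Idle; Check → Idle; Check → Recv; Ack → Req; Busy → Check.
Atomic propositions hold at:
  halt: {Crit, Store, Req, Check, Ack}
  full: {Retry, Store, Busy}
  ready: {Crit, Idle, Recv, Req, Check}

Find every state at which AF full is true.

AF full: least fixpoint, start Z0 = {Retry, Store, Busy}, add states with every successor in Z. Z1 = {Crit, Retry, Store, Busy}; fixed.
Sat(AF full) = {Crit, Retry, Store, Busy}

{Crit, Retry, Store, Busy}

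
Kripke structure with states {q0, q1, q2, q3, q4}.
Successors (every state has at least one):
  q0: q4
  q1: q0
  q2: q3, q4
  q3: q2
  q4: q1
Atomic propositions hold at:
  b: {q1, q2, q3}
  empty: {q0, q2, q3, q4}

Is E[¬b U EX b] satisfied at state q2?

Yes

Sat(¬b) = {q0, q4}
Sat(EX b) = {s : some successor in {q1, q2, q3}} = {q2, q3, q4}
E[¬b U EX b]: least fixpoint, start Z0 = Sat(EX b) = {q2, q3, q4}, add states in Sat(¬b) with some successor in Z. Z1 = {q0, q2, q3, q4}; fixed.
Sat(E[¬b U EX b]) = {q0, q2, q3, q4}
q2 ∈ Sat(E[¬b U EX b]) = {q0, q2, q3, q4}, so the formula holds at q2.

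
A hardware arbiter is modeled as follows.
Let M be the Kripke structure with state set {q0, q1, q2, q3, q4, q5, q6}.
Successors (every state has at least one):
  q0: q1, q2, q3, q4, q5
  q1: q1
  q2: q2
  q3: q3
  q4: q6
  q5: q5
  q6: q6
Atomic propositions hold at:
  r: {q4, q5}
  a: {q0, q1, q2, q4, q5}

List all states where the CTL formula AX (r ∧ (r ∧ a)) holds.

{q5}

Sat(r ∧ a) = {q4, q5}
Sat(r ∧ (r ∧ a)) = {q4, q5}
Sat(AX (r ∧ (r ∧ a))) = {s : every successor in {q4, q5}} = {q5}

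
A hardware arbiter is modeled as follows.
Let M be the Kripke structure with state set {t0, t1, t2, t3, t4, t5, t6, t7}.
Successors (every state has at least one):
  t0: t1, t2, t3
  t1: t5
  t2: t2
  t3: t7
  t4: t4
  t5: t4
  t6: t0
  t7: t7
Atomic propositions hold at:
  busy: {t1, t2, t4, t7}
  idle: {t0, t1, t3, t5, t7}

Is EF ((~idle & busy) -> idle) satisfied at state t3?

Sat(~idle) = {t2, t4, t6}
Sat(~idle & busy) = {t2, t4}
Sat((~idle & busy) -> idle) = {t0, t1, t3, t5, t6, t7}
EF ((~idle & busy) -> idle): least fixpoint, start Z0 = {t0, t1, t3, t5, t6, t7}, add states with some successor in Z. Already a fixed point.
Sat(EF ((~idle & busy) -> idle)) = {t0, t1, t3, t5, t6, t7}
t3 ∈ Sat(EF ((~idle & busy) -> idle)) = {t0, t1, t3, t5, t6, t7}, so the formula holds at t3.

Yes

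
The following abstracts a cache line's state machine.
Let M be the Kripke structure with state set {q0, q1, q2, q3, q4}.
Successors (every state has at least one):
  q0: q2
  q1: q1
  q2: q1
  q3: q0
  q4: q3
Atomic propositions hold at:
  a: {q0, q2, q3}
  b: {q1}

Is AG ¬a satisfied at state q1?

Yes

Sat(¬a) = {q1, q4}
AG ¬a: greatest fixpoint, start Z0 = {q1, q4}, keep only states in Sat with every successor in Z. Z1 = {q1}; fixed.
Sat(AG ¬a) = {q1}
q1 ∈ Sat(AG ¬a) = {q1}, so the formula holds at q1.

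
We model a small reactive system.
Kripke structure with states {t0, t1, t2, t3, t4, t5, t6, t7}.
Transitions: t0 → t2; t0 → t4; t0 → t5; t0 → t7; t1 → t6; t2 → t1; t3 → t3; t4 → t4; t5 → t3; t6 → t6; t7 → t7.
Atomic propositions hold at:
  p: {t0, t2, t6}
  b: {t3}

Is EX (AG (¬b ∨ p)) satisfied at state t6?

Sat(¬b) = {t0, t1, t2, t4, t5, t6, t7}
Sat(¬b ∨ p) = {t0, t1, t2, t4, t5, t6, t7}
AG (¬b ∨ p): greatest fixpoint, start Z0 = {t0, t1, t2, t4, t5, t6, t7}, keep only states in Sat with every successor in Z. Z1 = {t0, t1, t2, t4, t6, t7}; Z2 = {t1, t2, t4, t6, t7}; fixed.
Sat(AG (¬b ∨ p)) = {t1, t2, t4, t6, t7}
Sat(EX (AG (¬b ∨ p))) = {s : some successor in {t1, t2, t4, t6, t7}} = {t0, t1, t2, t4, t6, t7}
t6 ∈ Sat(EX (AG (¬b ∨ p))) = {t0, t1, t2, t4, t6, t7}, so the formula holds at t6.

Yes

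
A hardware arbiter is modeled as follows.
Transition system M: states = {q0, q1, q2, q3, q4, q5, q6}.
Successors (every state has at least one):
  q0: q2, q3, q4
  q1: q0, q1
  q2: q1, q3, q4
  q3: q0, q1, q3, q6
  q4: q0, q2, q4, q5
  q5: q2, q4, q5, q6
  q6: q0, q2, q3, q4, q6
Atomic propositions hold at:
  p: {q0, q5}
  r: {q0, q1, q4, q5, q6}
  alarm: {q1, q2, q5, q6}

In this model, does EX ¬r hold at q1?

No

Sat(¬r) = {q2, q3}
Sat(EX ¬r) = {s : some successor in {q2, q3}} = {q0, q2, q3, q4, q5, q6}
q1 ∉ Sat(EX ¬r) = {q0, q2, q3, q4, q5, q6}, so the formula does not hold at q1.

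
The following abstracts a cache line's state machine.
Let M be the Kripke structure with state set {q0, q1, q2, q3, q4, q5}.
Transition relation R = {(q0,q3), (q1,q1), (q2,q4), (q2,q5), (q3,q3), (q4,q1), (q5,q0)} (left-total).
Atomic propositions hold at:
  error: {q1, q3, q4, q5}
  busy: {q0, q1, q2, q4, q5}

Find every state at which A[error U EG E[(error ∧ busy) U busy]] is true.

Sat(error ∧ busy) = {q1, q4, q5}
E[(error ∧ busy) U busy]: least fixpoint, start Z0 = Sat(busy) = {q0, q1, q2, q4, q5}, add states in Sat(error ∧ busy) with some successor in Z. Already a fixed point.
Sat(E[(error ∧ busy) U busy]) = {q0, q1, q2, q4, q5}
EG E[(error ∧ busy) U busy]: greatest fixpoint, start Z0 = {q0, q1, q2, q4, q5}, keep only states in Sat with some successor in Z. Z1 = {q1, q2, q4, q5}; Z2 = {q1, q2, q4}; fixed.
Sat(EG E[(error ∧ busy) U busy]) = {q1, q2, q4}
A[error U EG E[(error ∧ busy) U busy]]: least fixpoint, start Z0 = Sat(EG E[(error ∧ busy) U busy]) = {q1, q2, q4}, add states in Sat(error) with every successor in Z. Already a fixed point.
Sat(A[error U EG E[(error ∧ busy) U busy]]) = {q1, q2, q4}

{q1, q2, q4}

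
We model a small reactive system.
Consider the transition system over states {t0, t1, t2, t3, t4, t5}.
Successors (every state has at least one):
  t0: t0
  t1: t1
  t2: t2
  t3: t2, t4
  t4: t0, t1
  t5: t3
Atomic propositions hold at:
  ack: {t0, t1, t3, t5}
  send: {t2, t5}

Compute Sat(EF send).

EF send: least fixpoint, start Z0 = {t2, t5}, add states with some successor in Z. Z1 = {t2, t3, t5}; fixed.
Sat(EF send) = {t2, t3, t5}

{t2, t3, t5}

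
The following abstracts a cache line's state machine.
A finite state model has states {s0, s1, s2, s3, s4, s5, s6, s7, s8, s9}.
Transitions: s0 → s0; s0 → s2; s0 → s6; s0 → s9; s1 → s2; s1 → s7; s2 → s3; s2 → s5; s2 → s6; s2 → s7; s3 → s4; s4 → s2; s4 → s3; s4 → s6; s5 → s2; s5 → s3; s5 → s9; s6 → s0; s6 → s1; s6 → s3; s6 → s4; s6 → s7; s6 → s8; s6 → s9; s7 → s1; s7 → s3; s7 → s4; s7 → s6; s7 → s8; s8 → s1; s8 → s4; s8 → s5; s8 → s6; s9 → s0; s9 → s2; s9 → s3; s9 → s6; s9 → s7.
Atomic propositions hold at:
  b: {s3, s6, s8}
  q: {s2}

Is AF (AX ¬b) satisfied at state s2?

No

Sat(¬b) = {s0, s1, s2, s4, s5, s7, s9}
Sat(AX ¬b) = {s : every successor in {s0, s1, s2, s4, s5, s7, s9}} = {s1, s3}
AF (AX ¬b): least fixpoint, start Z0 = {s1, s3}, add states with every successor in Z. Already a fixed point.
Sat(AF (AX ¬b)) = {s1, s3}
s2 ∉ Sat(AF (AX ¬b)) = {s1, s3}, so the formula does not hold at s2.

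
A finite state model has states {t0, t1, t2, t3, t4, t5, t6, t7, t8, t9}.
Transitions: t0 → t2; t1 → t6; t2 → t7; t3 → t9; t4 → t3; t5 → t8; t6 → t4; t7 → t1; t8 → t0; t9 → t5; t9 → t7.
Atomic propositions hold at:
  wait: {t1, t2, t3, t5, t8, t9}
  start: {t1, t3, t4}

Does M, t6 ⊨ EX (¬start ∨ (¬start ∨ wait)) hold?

No

Sat(¬start) = {t0, t2, t5, t6, t7, t8, t9}
Sat(¬start ∨ wait) = {t0, t1, t2, t3, t5, t6, t7, t8, t9}
Sat(¬start ∨ (¬start ∨ wait)) = {t0, t1, t2, t3, t5, t6, t7, t8, t9}
Sat(EX (¬start ∨ (¬start ∨ wait))) = {s : some successor in {t0, t1, t2, t3, t5, t6, t7, t8, t9}} = {t0, t1, t2, t3, t4, t5, t7, t8, t9}
t6 ∉ Sat(EX (¬start ∨ (¬start ∨ wait))) = {t0, t1, t2, t3, t4, t5, t7, t8, t9}, so the formula does not hold at t6.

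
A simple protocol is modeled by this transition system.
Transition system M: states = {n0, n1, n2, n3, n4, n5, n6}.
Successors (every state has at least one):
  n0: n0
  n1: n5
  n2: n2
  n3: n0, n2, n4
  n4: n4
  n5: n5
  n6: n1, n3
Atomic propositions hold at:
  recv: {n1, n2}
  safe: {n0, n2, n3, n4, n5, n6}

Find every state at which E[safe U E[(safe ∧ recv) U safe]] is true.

{n0, n2, n3, n4, n5, n6}

Sat(safe ∧ recv) = {n2}
E[(safe ∧ recv) U safe]: least fixpoint, start Z0 = Sat(safe) = {n0, n2, n3, n4, n5, n6}, add states in Sat(safe ∧ recv) with some successor in Z. Already a fixed point.
Sat(E[(safe ∧ recv) U safe]) = {n0, n2, n3, n4, n5, n6}
E[safe U E[(safe ∧ recv) U safe]]: least fixpoint, start Z0 = Sat(E[(safe ∧ recv) U safe]) = {n0, n2, n3, n4, n5, n6}, add states in Sat(safe) with some successor in Z. Already a fixed point.
Sat(E[safe U E[(safe ∧ recv) U safe]]) = {n0, n2, n3, n4, n5, n6}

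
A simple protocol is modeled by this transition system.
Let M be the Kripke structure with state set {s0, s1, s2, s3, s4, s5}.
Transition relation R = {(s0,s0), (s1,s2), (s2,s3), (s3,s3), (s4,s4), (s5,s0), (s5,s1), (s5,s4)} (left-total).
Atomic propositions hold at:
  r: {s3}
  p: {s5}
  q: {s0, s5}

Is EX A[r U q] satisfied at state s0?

Yes

A[r U q]: least fixpoint, start Z0 = Sat(q) = {s0, s5}, add states in Sat(r) with every successor in Z. Already a fixed point.
Sat(A[r U q]) = {s0, s5}
Sat(EX A[r U q]) = {s : some successor in {s0, s5}} = {s0, s5}
s0 ∈ Sat(EX A[r U q]) = {s0, s5}, so the formula holds at s0.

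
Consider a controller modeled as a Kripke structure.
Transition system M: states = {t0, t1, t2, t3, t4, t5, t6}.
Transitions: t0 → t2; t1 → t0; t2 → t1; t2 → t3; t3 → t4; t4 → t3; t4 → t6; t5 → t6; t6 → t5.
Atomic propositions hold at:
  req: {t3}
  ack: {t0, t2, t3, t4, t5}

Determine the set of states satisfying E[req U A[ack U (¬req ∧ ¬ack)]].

Sat(¬req) = {t0, t1, t2, t4, t5, t6}
Sat(¬ack) = {t1, t6}
Sat(¬req ∧ ¬ack) = {t1, t6}
A[ack U (¬req ∧ ¬ack)]: least fixpoint, start Z0 = Sat((¬req ∧ ¬ack)) = {t1, t6}, add states in Sat(ack) with every successor in Z. Z1 = {t1, t5, t6}; fixed.
Sat(A[ack U (¬req ∧ ¬ack)]) = {t1, t5, t6}
E[req U A[ack U (¬req ∧ ¬ack)]]: least fixpoint, start Z0 = Sat(A[ack U (¬req ∧ ¬ack)]) = {t1, t5, t6}, add states in Sat(req) with some successor in Z. Already a fixed point.
Sat(E[req U A[ack U (¬req ∧ ¬ack)]]) = {t1, t5, t6}

{t1, t5, t6}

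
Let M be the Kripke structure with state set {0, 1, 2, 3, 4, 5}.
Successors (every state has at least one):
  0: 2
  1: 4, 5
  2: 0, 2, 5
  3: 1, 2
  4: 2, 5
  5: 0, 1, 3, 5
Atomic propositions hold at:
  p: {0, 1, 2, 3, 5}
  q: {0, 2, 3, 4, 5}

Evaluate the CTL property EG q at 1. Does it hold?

No

EG q: greatest fixpoint, start Z0 = {0, 2, 3, 4, 5}, keep only states in Sat with some successor in Z. Already a fixed point.
Sat(EG q) = {0, 2, 3, 4, 5}
1 ∉ Sat(EG q) = {0, 2, 3, 4, 5}, so the formula does not hold at 1.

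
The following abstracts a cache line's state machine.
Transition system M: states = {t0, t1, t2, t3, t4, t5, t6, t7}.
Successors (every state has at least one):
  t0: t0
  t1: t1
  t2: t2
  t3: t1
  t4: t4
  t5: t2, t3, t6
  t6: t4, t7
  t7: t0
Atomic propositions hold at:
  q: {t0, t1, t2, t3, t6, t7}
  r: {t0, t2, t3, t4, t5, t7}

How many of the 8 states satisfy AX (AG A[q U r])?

5

A[q U r]: least fixpoint, start Z0 = Sat(r) = {t0, t2, t3, t4, t5, t7}, add states in Sat(q) with every successor in Z. Z1 = {t0, t2, t3, t4, t5, t6, t7}; fixed.
Sat(A[q U r]) = {t0, t2, t3, t4, t5, t6, t7}
AG A[q U r]: greatest fixpoint, start Z0 = {t0, t2, t3, t4, t5, t6, t7}, keep only states in Sat with every successor in Z. Z1 = {t0, t2, t4, t5, t6, t7}; Z2 = {t0, t2, t4, t6, t7}; fixed.
Sat(AG A[q U r]) = {t0, t2, t4, t6, t7}
Sat(AX (AG A[q U r])) = {s : every successor in {t0, t2, t4, t6, t7}} = {t0, t2, t4, t6, t7}
|Sat(AX (AG A[q U r]))| = |{t0, t2, t4, t6, t7}| = 5.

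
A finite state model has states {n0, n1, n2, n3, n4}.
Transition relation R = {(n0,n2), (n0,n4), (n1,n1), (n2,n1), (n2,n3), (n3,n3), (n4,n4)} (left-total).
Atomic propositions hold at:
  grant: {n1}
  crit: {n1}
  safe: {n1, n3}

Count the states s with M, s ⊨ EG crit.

EG crit: greatest fixpoint, start Z0 = {n1}, keep only states in Sat with some successor in Z. Already a fixed point.
Sat(EG crit) = {n1}
|Sat(EG crit)| = |{n1}| = 1.

1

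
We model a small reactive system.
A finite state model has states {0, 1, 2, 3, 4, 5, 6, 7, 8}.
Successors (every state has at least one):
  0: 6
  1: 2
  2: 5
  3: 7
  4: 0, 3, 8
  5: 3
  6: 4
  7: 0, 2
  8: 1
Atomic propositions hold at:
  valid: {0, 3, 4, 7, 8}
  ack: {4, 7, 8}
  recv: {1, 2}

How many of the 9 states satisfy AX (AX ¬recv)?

6

Sat(¬recv) = {0, 3, 4, 5, 6, 7, 8}
Sat(AX ¬recv) = {s : every successor in {0, 3, 4, 5, 6, 7, 8}} = {0, 2, 3, 4, 5, 6}
Sat(AX (AX ¬recv)) = {s : every successor in {0, 2, 3, 4, 5, 6}} = {0, 1, 2, 5, 6, 7}
|Sat(AX (AX ¬recv))| = |{0, 1, 2, 5, 6, 7}| = 6.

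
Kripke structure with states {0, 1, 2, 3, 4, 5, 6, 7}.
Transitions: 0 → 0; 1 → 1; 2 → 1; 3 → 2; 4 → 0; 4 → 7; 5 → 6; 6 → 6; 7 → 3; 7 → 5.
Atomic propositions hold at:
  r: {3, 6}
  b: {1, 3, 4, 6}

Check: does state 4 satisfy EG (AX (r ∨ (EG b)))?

No

EG b: greatest fixpoint, start Z0 = {1, 3, 4, 6}, keep only states in Sat with some successor in Z. Z1 = {1, 6}; fixed.
Sat(EG b) = {1, 6}
Sat(r ∨ (EG b)) = {1, 3, 6}
Sat(AX (r ∨ (EG b))) = {s : every successor in {1, 3, 6}} = {1, 2, 5, 6}
EG (AX (r ∨ (EG b))): greatest fixpoint, start Z0 = {1, 2, 5, 6}, keep only states in Sat with some successor in Z. Already a fixed point.
Sat(EG (AX (r ∨ (EG b)))) = {1, 2, 5, 6}
4 ∉ Sat(EG (AX (r ∨ (EG b)))) = {1, 2, 5, 6}, so the formula does not hold at 4.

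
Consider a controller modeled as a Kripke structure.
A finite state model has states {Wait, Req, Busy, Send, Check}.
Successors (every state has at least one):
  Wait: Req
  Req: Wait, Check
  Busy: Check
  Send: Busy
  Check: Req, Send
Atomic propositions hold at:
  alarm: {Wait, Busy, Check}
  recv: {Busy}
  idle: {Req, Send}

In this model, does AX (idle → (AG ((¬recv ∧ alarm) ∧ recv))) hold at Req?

Sat(¬recv) = {Wait, Req, Send, Check}
Sat(¬recv ∧ alarm) = {Wait, Check}
Sat((¬recv ∧ alarm) ∧ recv) = ∅
AG ((¬recv ∧ alarm) ∧ recv): greatest fixpoint, start Z0 = ∅, keep only states in Sat with every successor in Z. Already a fixed point.
Sat(AG ((¬recv ∧ alarm) ∧ recv)) = ∅
Sat(idle → (AG ((¬recv ∧ alarm) ∧ recv))) = {Wait, Busy, Check}
Sat(AX (idle → (AG ((¬recv ∧ alarm) ∧ recv)))) = {s : every successor in {Wait, Busy, Check}} = {Req, Busy, Send}
Req ∈ Sat(AX (idle → (AG ((¬recv ∧ alarm) ∧ recv)))) = {Req, Busy, Send}, so the formula holds at Req.

Yes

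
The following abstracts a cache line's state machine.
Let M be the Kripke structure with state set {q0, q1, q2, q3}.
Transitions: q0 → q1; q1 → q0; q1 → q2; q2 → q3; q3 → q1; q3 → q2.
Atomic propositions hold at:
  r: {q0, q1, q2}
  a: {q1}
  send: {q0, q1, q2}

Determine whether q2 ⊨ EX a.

Sat(EX a) = {s : some successor in {q1}} = {q0, q3}
q2 ∉ Sat(EX a) = {q0, q3}, so the formula does not hold at q2.

No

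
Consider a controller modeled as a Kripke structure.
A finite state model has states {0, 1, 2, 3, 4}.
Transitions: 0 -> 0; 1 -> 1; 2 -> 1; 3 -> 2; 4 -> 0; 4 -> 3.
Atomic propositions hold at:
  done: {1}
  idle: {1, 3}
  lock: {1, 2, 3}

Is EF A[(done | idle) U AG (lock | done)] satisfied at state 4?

Sat(done | idle) = {1, 3}
Sat(lock | done) = {1, 2, 3}
AG (lock | done): greatest fixpoint, start Z0 = {1, 2, 3}, keep only states in Sat with every successor in Z. Already a fixed point.
Sat(AG (lock | done)) = {1, 2, 3}
A[(done | idle) U AG (lock | done)]: least fixpoint, start Z0 = Sat(AG (lock | done)) = {1, 2, 3}, add states in Sat(done | idle) with every successor in Z. Already a fixed point.
Sat(A[(done | idle) U AG (lock | done)]) = {1, 2, 3}
EF A[(done | idle) U AG (lock | done)]: least fixpoint, start Z0 = {1, 2, 3}, add states with some successor in Z. Z1 = {1, 2, 3, 4}; fixed.
Sat(EF A[(done | idle) U AG (lock | done)]) = {1, 2, 3, 4}
4 ∈ Sat(EF A[(done | idle) U AG (lock | done)]) = {1, 2, 3, 4}, so the formula holds at 4.

Yes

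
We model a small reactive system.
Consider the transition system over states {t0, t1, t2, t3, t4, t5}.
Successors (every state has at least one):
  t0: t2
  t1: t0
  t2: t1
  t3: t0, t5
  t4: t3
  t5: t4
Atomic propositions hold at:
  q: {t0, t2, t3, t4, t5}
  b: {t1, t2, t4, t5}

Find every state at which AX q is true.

{t0, t1, t3, t4, t5}

Sat(AX q) = {s : every successor in {t0, t2, t3, t4, t5}} = {t0, t1, t3, t4, t5}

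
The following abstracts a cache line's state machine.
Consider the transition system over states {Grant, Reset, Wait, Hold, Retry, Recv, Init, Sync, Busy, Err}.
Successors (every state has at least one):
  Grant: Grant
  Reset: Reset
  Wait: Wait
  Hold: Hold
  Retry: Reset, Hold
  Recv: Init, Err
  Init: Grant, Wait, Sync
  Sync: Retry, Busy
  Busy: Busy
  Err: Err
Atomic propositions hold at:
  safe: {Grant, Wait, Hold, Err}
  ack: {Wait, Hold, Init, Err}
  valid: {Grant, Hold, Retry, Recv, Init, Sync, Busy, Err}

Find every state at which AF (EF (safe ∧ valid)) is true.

{Grant, Hold, Retry, Recv, Init, Sync, Err}

Sat(safe ∧ valid) = {Grant, Hold, Err}
EF (safe ∧ valid): least fixpoint, start Z0 = {Grant, Hold, Err}, add states with some successor in Z. Z1 = {Grant, Hold, Retry, Recv, Init, Err}; Z2 = {Grant, Hold, Retry, Recv, Init, Sync, Err}; fixed.
Sat(EF (safe ∧ valid)) = {Grant, Hold, Retry, Recv, Init, Sync, Err}
AF (EF (safe ∧ valid)): least fixpoint, start Z0 = {Grant, Hold, Retry, Recv, Init, Sync, Err}, add states with every successor in Z. Already a fixed point.
Sat(AF (EF (safe ∧ valid))) = {Grant, Hold, Retry, Recv, Init, Sync, Err}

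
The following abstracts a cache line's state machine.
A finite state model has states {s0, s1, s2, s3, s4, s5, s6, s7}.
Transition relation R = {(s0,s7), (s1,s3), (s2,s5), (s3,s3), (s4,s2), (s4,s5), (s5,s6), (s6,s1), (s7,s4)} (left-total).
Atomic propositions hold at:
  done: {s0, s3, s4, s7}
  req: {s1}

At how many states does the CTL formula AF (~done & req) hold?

Sat(~done) = {s1, s2, s5, s6}
Sat(~done & req) = {s1}
AF (~done & req): least fixpoint, start Z0 = {s1}, add states with every successor in Z. Z1 = {s1, s6}; Z2 = {s1, s5, s6}; Z3 = {s1, s2, s5, s6}; Z4 = {s1, s2, s4, s5, s6}; Z5 = {s1, s2, s4, s5, s6, s7}; Z6 = {s0, s1, s2, s4, s5, s6, s7}; fixed.
Sat(AF (~done & req)) = {s0, s1, s2, s4, s5, s6, s7}
|Sat(AF (~done & req))| = |{s0, s1, s2, s4, s5, s6, s7}| = 7.

7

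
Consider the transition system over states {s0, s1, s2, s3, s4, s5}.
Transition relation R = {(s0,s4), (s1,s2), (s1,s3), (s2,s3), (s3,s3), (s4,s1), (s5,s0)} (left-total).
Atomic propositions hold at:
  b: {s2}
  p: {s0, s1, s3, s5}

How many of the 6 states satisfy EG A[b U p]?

A[b U p]: least fixpoint, start Z0 = Sat(p) = {s0, s1, s3, s5}, add states in Sat(b) with every successor in Z. Z1 = {s0, s1, s2, s3, s5}; fixed.
Sat(A[b U p]) = {s0, s1, s2, s3, s5}
EG A[b U p]: greatest fixpoint, start Z0 = {s0, s1, s2, s3, s5}, keep only states in Sat with some successor in Z. Z1 = {s1, s2, s3, s5}; Z2 = {s1, s2, s3}; fixed.
Sat(EG A[b U p]) = {s1, s2, s3}
|Sat(EG A[b U p])| = |{s1, s2, s3}| = 3.

3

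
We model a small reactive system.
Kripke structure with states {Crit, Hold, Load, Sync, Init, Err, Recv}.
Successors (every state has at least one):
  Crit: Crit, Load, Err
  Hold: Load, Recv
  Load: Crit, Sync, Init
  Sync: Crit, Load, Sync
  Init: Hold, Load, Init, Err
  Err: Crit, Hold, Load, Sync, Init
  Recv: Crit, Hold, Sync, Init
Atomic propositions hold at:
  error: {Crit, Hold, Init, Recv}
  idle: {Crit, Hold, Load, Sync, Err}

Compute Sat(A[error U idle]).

{Crit, Hold, Load, Sync, Err}

A[error U idle]: least fixpoint, start Z0 = Sat(idle) = {Crit, Hold, Load, Sync, Err}, add states in Sat(error) with every successor in Z. Already a fixed point.
Sat(A[error U idle]) = {Crit, Hold, Load, Sync, Err}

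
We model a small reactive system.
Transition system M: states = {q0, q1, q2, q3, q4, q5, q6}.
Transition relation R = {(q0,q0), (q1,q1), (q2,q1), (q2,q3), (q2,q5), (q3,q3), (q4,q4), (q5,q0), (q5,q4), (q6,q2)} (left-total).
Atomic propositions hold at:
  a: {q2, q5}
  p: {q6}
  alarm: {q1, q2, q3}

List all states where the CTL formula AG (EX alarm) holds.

{q1, q3}

Sat(EX alarm) = {s : some successor in {q1, q2, q3}} = {q1, q2, q3, q6}
AG (EX alarm): greatest fixpoint, start Z0 = {q1, q2, q3, q6}, keep only states in Sat with every successor in Z. Z1 = {q1, q3, q6}; Z2 = {q1, q3}; fixed.
Sat(AG (EX alarm)) = {q1, q3}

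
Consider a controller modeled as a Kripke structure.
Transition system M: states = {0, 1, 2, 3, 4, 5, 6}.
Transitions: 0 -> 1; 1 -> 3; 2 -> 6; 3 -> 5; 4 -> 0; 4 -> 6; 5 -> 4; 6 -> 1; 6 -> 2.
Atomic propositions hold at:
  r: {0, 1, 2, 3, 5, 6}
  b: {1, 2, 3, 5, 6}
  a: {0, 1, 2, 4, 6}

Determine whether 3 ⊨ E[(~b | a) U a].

No

Sat(~b) = {0, 4}
Sat(~b | a) = {0, 1, 2, 4, 6}
E[(~b | a) U a]: least fixpoint, start Z0 = Sat(a) = {0, 1, 2, 4, 6}, add states in Sat(~b | a) with some successor in Z. Already a fixed point.
Sat(E[(~b | a) U a]) = {0, 1, 2, 4, 6}
3 ∉ Sat(E[(~b | a) U a]) = {0, 1, 2, 4, 6}, so the formula does not hold at 3.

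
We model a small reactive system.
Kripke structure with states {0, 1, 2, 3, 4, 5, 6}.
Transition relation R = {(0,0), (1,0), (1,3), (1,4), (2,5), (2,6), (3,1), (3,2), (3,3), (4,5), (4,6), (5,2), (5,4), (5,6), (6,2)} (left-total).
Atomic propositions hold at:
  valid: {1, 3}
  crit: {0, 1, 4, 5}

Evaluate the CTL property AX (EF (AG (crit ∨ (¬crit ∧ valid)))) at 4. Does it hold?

Sat(¬crit) = {2, 3, 6}
Sat(¬crit ∧ valid) = {3}
Sat(crit ∨ (¬crit ∧ valid)) = {0, 1, 3, 4, 5}
AG (crit ∨ (¬crit ∧ valid)): greatest fixpoint, start Z0 = {0, 1, 3, 4, 5}, keep only states in Sat with every successor in Z. Z1 = {0, 1}; Z2 = {0}; fixed.
Sat(AG (crit ∨ (¬crit ∧ valid))) = {0}
EF (AG (crit ∨ (¬crit ∧ valid))): least fixpoint, start Z0 = {0}, add states with some successor in Z. Z1 = {0, 1}; Z2 = {0, 1, 3}; fixed.
Sat(EF (AG (crit ∨ (¬crit ∧ valid)))) = {0, 1, 3}
Sat(AX (EF (AG (crit ∨ (¬crit ∧ valid))))) = {s : every successor in {0, 1, 3}} = {0}
4 ∉ Sat(AX (EF (AG (crit ∨ (¬crit ∧ valid))))) = {0}, so the formula does not hold at 4.

No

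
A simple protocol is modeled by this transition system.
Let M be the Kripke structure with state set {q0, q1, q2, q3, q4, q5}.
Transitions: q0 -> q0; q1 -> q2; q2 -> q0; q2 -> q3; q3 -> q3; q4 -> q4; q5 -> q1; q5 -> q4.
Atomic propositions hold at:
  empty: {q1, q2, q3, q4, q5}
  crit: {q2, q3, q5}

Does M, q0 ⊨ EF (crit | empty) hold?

Sat(crit | empty) = {q1, q2, q3, q4, q5}
EF (crit | empty): least fixpoint, start Z0 = {q1, q2, q3, q4, q5}, add states with some successor in Z. Already a fixed point.
Sat(EF (crit | empty)) = {q1, q2, q3, q4, q5}
q0 ∉ Sat(EF (crit | empty)) = {q1, q2, q3, q4, q5}, so the formula does not hold at q0.

No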